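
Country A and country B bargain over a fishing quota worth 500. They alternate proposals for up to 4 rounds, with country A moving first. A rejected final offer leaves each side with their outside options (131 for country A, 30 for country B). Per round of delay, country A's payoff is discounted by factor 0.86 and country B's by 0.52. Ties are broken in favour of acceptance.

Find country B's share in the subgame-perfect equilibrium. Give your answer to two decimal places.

122.21

Round 4 (country B proposes): country A gets 131 if talks fail, so country B offers 131 and keeps 369.
Round 3 (country A proposes): country B can get 369 next round, worth 0.52 × 369 = 191.88 now; country A offers that and keeps 308.12.
Round 2 (country B proposes): country A can get 308.12 next round, worth 0.86 × 308.12 = 264.9832 now. Country B offers 264.9832 and keeps 500 − 264.9832 = 235.0168.
Round 1 (country A proposes): country B can get 235.0168 next round, worth 0.52 × 235.0168 = 122.208736 now, so country A offers 122.208736, keeping 377.791264.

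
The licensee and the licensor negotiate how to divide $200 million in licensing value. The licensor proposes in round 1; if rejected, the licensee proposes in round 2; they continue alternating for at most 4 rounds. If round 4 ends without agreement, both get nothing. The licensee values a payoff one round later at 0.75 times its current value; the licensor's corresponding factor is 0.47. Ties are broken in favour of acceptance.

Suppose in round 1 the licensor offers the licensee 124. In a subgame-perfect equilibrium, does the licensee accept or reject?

Round 4 (the licensee proposes): rejection yields 0 for the licensor; the licensee offers 0 and keeps 200.
Round 3 (the licensor proposes): the licensee can get 200 next round, worth 0.75 × 200 = 150 now. The licensor offers 150 and keeps 200 − 150 = 50.
Round 2 (the licensee proposes): the licensor can get 50 next round, worth 0.47 × 50 = 23.5 now, so the licensee offers 23.5, keeping 176.5.
So by rejecting in round 1, the licensee gets 176.5 next round, worth 0.75 × 176.5 = 132.375 now.
Offer 124 < 132.375, so the licensee rejects.

Reject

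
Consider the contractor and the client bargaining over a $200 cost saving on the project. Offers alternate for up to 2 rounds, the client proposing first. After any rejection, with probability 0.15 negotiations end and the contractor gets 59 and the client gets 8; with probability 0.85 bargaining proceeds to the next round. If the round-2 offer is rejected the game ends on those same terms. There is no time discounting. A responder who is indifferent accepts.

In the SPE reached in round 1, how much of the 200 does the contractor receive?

By backward induction:
Round 2 (the contractor proposes): the client gets 8 if talks fail, so the contractor offers 8 and keeps 192.
Round 1 (the client proposes): rejecting gives the contractor an expected 0.85 × 192 + 0.15 × 59 = 172.05; the client offers that and keeps 27.95.

172.05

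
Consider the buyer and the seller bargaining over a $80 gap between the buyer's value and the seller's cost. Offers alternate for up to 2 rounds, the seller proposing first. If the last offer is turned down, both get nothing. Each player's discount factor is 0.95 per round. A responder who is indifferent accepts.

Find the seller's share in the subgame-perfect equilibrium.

4

Round 2 (the buyer proposes): rejection yields 0 for the seller; the buyer offers 0 and keeps 80.
Round 1 (the seller proposes): the buyer can get 80 next round, worth 0.95 × 80 = 76 now; the seller offers that and keeps 4.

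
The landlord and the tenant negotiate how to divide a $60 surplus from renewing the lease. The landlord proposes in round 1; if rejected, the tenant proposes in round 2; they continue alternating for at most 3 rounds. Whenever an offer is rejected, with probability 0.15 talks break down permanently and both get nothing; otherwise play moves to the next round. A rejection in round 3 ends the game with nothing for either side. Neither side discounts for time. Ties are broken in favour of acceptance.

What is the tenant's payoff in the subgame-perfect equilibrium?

7.65

Round 3 (the landlord proposes): rejection yields 0 for the tenant; the landlord offers 0 and keeps 60.
Round 2 (the tenant proposes): rejecting gives the landlord an expected 0.85 × 60 = 51. The tenant offers 51 and keeps 60 − 51 = 9.
Round 1 (the landlord proposes): rejecting gives the tenant an expected 0.85 × 9 = 7.65; the landlord offers that and keeps 52.35.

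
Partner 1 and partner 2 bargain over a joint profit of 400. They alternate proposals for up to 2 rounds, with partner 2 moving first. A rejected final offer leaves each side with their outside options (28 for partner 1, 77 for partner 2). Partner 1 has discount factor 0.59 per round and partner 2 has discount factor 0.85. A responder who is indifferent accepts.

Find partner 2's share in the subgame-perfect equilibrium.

209.43

Solve by backward induction from round 2.
Round 2 (partner 1 proposes): partner 2 gets 77 if talks fail, so partner 1 offers 77 and keeps 323.
Round 1 (partner 2 proposes): partner 1 can get 323 next round, worth 0.59 × 323 = 190.57 now, so partner 2 offers 190.57, keeping 209.43.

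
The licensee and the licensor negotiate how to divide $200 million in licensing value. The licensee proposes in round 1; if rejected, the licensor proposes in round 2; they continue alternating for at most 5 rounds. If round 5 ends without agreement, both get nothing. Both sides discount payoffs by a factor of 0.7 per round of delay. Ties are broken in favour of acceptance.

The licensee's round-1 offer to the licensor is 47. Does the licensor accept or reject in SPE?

Reject

Round 5 (the licensee proposes): the licensor will accept anything ≥ 0, so the licensee offers 0 and keeps 200.
Round 4 (the licensor proposes): the licensee can get 200 next round, worth 0.7 × 200 = 140 now, so the licensor offers 140, keeping 60.
Round 3 (the licensee proposes): the licensor can get 60 next round, worth 0.7 × 60 = 42 now. The licensee offers 42 and keeps 200 − 42 = 158.
Round 2 (the licensor proposes): the licensee can get 158 next round, worth 0.7 × 158 = 110.6 now. The licensor offers 110.6 and keeps 200 − 110.6 = 89.4.
So by rejecting in round 1, the licensor gets 89.4 next round, worth 0.7 × 89.4 = 62.58 now.
Offer 47 < 62.58, so the licensor rejects.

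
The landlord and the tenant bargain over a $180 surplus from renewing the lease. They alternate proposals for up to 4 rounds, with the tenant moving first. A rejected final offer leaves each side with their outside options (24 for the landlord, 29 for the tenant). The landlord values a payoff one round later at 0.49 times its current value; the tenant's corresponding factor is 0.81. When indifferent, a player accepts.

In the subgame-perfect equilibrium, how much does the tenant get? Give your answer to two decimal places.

133.88

Round 4 (the landlord proposes): the tenant gets 29 if talks fail, so the landlord offers 29 and keeps 151.
Round 3 (the tenant proposes): the landlord can get 151 next round, worth 0.49 × 151 = 73.99 now; the tenant offers that and keeps 106.01.
Round 2 (the landlord proposes): the tenant can get 106.01 next round, worth 0.81 × 106.01 = 85.8681 now. The landlord offers 85.8681 and keeps 180 − 85.8681 = 94.1319.
Round 1 (the tenant proposes): the landlord can get 94.1319 next round, worth 0.49 × 94.1319 = 46.124631 now; the tenant offers that and keeps 133.875369.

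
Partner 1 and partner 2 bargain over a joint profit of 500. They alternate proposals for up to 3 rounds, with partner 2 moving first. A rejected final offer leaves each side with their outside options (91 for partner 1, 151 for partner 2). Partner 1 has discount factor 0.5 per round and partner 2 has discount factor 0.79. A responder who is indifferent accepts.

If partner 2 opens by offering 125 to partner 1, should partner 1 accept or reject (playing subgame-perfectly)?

Accept

Round 3 (partner 2 proposes): partner 1 gets 91 if talks fail, so partner 2 offers 91 and keeps 409.
Round 2 (partner 1 proposes): partner 2 can get 409 next round, worth 0.79 × 409 = 323.11 now, so partner 1 offers 323.11, keeping 176.89.
So by rejecting in round 1, partner 1 gets 176.89 next round, worth 0.5 × 176.89 = 88.445 now.
Offer 125 ≥ 88.445, so partner 1 accepts.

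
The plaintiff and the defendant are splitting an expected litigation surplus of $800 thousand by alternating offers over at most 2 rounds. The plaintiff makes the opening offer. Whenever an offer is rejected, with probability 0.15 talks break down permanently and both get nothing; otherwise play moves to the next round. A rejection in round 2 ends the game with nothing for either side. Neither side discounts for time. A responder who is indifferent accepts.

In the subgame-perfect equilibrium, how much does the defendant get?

680

By backward induction:
Round 2 (the defendant proposes): the plaintiff will accept anything ≥ 0, so the defendant offers 0 and keeps 800.
Round 1 (the plaintiff proposes): rejecting gives the defendant an expected 0.85 × 800 = 680. The plaintiff offers 680 and keeps 800 − 680 = 120.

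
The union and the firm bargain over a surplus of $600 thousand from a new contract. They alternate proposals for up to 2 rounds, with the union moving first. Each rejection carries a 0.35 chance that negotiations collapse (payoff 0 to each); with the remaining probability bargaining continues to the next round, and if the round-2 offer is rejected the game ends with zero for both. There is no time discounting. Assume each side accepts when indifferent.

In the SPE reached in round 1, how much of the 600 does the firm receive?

390

Round 2 (the firm proposes): rejection yields 0 for the union; the firm offers 0 and keeps 600.
Round 1 (the union proposes): rejecting gives the firm an expected 0.65 × 600 = 390. The union offers 390 and keeps 600 − 390 = 210.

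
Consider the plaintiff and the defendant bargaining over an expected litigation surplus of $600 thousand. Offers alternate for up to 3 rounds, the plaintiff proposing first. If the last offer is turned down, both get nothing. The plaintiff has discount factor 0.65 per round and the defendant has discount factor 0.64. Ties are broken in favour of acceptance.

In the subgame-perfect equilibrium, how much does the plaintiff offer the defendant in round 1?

134.4

Work backward from the last round.
Round 3 (the plaintiff proposes): rejection yields 0 for the defendant; the plaintiff offers 0 and keeps 600.
Round 2 (the defendant proposes): the plaintiff can get 600 next round, worth 0.65 × 600 = 390 now. The defendant offers 390 and keeps 600 − 390 = 210.
Round 1 (the plaintiff proposes): the defendant can get 210 next round, worth 0.64 × 210 = 134.4 now. The plaintiff offers 134.4 and keeps 600 − 134.4 = 465.6.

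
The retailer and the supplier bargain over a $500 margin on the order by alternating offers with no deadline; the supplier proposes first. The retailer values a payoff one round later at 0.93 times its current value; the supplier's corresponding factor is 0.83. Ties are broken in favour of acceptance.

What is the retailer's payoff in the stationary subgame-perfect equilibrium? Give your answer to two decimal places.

In a stationary SPE each proposer offers the other exactly their discounted continuation value.
If the supplier keeps x when proposing and the retailer keeps y when proposing, then x = 500 − 0.93y and y = 500 − 0.83x.
Solving: x = 500(1 − 0.93) / (1 − 0.83·0.93) = 35 / 0.2281 ≈ 153.4415.
The retailer gets 500 − 153.4415 ≈ 346.5585.

346.56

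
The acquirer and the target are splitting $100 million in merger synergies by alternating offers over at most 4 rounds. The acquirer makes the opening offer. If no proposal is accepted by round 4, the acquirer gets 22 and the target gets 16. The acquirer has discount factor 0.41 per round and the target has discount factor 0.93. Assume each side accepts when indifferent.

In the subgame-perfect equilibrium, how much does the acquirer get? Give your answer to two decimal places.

17.47

Round 4 (the target proposes): the acquirer gets 22 if talks fail, so the target offers 22 and keeps 78.
Round 3 (the acquirer proposes): the target can get 78 next round, worth 0.93 × 78 = 72.54 now. The acquirer offers 72.54 and keeps 100 − 72.54 = 27.46.
Round 2 (the target proposes): the acquirer can get 27.46 next round, worth 0.41 × 27.46 = 11.2586 now; the target offers that and keeps 88.7414.
Round 1 (the acquirer proposes): the target can get 88.7414 next round, worth 0.93 × 88.7414 = 82.529502 now; the acquirer offers that and keeps 17.470498.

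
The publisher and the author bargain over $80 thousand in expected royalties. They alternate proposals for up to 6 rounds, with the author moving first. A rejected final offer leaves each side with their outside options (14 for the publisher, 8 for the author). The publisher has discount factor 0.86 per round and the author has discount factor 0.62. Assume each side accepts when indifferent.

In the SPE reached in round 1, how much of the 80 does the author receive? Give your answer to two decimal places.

22.31

Round 6 (the publisher proposes): the author gets 8 if talks fail, so the publisher offers 8 and keeps 72.
Round 5 (the author proposes): the publisher can get 72 next round, worth 0.86 × 72 = 61.92 now, so the author offers 61.92, keeping 18.08.
Round 4 (the publisher proposes): the author can get 18.08 next round, worth 0.62 × 18.08 = 11.2096 now. The publisher offers 11.2096 and keeps 80 − 11.2096 = 68.7904.
Round 3 (the author proposes): the publisher can get 68.7904 next round, worth 0.86 × 68.7904 = 59.159744 now, so the author offers 59.159744, keeping 20.840256.
Round 2 (the publisher proposes): the author can get 20.840256 next round, worth 0.62 × 20.840256 = 12.92095872 now, so the publisher offers 12.92095872, keeping 67.07904128.
Round 1 (the author proposes): the publisher can get 67.07904128 next round, worth 0.86 × 67.07904128 = 57.6879755008 now. The author offers 57.6879755008 and keeps 80 − 57.6879755008 = 22.3120244992.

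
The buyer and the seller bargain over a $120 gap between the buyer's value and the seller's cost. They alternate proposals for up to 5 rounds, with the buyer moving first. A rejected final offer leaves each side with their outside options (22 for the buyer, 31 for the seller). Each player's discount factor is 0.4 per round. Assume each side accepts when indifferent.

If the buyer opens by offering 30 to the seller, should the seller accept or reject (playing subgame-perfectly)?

Reject

Round 5 (the buyer proposes): the seller gets 31 if talks fail, so the buyer offers 31 and keeps 89.
Round 4 (the seller proposes): the buyer can get 89 next round, worth 0.4 × 89 = 35.6 now. The seller offers 35.6 and keeps 120 − 35.6 = 84.4.
Round 3 (the buyer proposes): the seller can get 84.4 next round, worth 0.4 × 84.4 = 33.76 now, so the buyer offers 33.76, keeping 86.24.
Round 2 (the seller proposes): the buyer can get 86.24 next round, worth 0.4 × 86.24 = 34.496 now. The seller offers 34.496 and keeps 120 − 34.496 = 85.504.
So by rejecting in round 1, the seller gets 85.504 next round, worth 0.4 × 85.504 = 34.2016 now.
Offer 30 < 34.2016, so the seller rejects.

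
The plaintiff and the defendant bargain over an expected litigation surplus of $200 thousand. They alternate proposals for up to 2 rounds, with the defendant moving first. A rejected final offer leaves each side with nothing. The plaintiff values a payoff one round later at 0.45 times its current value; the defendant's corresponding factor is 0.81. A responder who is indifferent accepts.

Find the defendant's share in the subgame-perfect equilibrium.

Round 2 (the plaintiff proposes): the defendant will accept anything ≥ 0, so the plaintiff offers 0 and keeps 200.
Round 1 (the defendant proposes): the plaintiff can get 200 next round, worth 0.45 × 200 = 90 now; the defendant offers that and keeps 110.

110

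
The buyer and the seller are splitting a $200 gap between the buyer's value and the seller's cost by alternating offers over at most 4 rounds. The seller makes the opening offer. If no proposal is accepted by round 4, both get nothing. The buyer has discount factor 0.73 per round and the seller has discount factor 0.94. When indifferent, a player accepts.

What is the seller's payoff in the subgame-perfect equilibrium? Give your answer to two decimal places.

Round 4 (the buyer proposes): rejection yields 0 for the seller; the buyer offers 0 and keeps 200.
Round 3 (the seller proposes): the buyer can get 200 next round, worth 0.73 × 200 = 146 now, so the seller offers 146, keeping 54.
Round 2 (the buyer proposes): the seller can get 54 next round, worth 0.94 × 54 = 50.76 now, so the buyer offers 50.76, keeping 149.24.
Round 1 (the seller proposes): the buyer can get 149.24 next round, worth 0.73 × 149.24 = 108.9452 now; the seller offers that and keeps 91.0548.

91.05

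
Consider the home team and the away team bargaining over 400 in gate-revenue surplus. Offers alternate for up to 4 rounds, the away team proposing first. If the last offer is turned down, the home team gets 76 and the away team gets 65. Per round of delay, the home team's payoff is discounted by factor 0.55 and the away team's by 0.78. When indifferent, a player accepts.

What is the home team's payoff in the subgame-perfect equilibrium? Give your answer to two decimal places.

127.44

By backward induction:
Round 4 (the home team proposes): the away team gets 65 if talks fail, so the home team offers 65 and keeps 335.
Round 3 (the away team proposes): the home team can get 335 next round, worth 0.55 × 335 = 184.25 now. The away team offers 184.25 and keeps 400 − 184.25 = 215.75.
Round 2 (the home team proposes): the away team can get 215.75 next round, worth 0.78 × 215.75 = 168.285 now; the home team offers that and keeps 231.715.
Round 1 (the away team proposes): the home team can get 231.715 next round, worth 0.55 × 231.715 = 127.44325 now. The away team offers 127.44325 and keeps 400 − 127.44325 = 272.55675.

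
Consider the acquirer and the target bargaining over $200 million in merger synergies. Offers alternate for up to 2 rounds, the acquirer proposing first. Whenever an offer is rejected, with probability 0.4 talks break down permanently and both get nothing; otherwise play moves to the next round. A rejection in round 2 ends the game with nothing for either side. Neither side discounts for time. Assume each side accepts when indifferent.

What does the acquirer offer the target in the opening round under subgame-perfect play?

Round 2 (the target proposes): the acquirer will accept anything ≥ 0, so the target offers 0 and keeps 200.
Round 1 (the acquirer proposes): rejecting gives the target an expected 0.6 × 200 = 120; the acquirer offers that and keeps 80.

120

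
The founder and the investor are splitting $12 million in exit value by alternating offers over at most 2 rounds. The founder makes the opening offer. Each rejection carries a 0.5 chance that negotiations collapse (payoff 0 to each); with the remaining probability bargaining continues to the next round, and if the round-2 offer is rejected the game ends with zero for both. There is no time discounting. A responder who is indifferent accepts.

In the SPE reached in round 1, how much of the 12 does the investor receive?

6

Round 2 (the investor proposes): rejection yields 0 for the founder; the investor offers 0 and keeps 12.
Round 1 (the founder proposes): rejecting gives the investor an expected 0.5 × 12 = 6, so the founder offers 6, keeping 6.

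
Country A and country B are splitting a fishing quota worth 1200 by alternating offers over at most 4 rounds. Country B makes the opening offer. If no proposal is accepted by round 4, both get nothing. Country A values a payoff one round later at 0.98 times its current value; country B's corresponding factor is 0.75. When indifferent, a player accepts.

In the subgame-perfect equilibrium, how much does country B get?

41.64

By backward induction:
Round 4 (country A proposes): rejection yields 0 for country B; country A offers 0 and keeps 1200.
Round 3 (country B proposes): country A can get 1200 next round, worth 0.98 × 1200 = 1176 now, so country B offers 1176, keeping 24.
Round 2 (country A proposes): country B can get 24 next round, worth 0.75 × 24 = 18 now; country A offers that and keeps 1182.
Round 1 (country B proposes): country A can get 1182 next round, worth 0.98 × 1182 = 1158.36 now. Country B offers 1158.36 and keeps 1200 − 1158.36 = 41.64.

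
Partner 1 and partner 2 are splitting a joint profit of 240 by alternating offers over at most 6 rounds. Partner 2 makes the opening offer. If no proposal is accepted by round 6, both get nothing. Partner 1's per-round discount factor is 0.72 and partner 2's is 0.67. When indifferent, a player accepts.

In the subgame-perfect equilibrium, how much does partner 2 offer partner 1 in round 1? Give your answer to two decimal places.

124.74

Work backward from the last round.
Round 6 (partner 1 proposes): rejection yields 0 for partner 2; partner 1 offers 0 and keeps 240.
Round 5 (partner 2 proposes): partner 1 can get 240 next round, worth 0.72 × 240 = 172.8 now; partner 2 offers that and keeps 67.2.
Round 4 (partner 1 proposes): partner 2 can get 67.2 next round, worth 0.67 × 67.2 = 45.024 now. Partner 1 offers 45.024 and keeps 240 − 45.024 = 194.976.
Round 3 (partner 2 proposes): partner 1 can get 194.976 next round, worth 0.72 × 194.976 = 140.38272 now. Partner 2 offers 140.38272 and keeps 240 − 140.38272 = 99.61728.
Round 2 (partner 1 proposes): partner 2 can get 99.61728 next round, worth 0.67 × 99.61728 = 66.7435776 now; partner 1 offers that and keeps 173.2564224.
Round 1 (partner 2 proposes): partner 1 can get 173.2564224 next round, worth 0.72 × 173.2564224 = 124.744624128 now; partner 2 offers that and keeps 115.255375872.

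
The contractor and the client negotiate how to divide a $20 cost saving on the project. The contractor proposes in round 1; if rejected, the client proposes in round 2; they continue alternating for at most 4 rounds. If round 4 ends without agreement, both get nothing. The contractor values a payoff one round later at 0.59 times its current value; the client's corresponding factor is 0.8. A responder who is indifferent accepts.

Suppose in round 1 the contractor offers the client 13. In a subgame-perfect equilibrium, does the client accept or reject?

Round 4 (the client proposes): rejection yields 0 for the contractor; the client offers 0 and keeps 20.
Round 3 (the contractor proposes): the client can get 20 next round, worth 0.8 × 20 = 16 now. The contractor offers 16 and keeps 20 − 16 = 4.
Round 2 (the client proposes): the contractor can get 4 next round, worth 0.59 × 4 = 2.36 now; the client offers that and keeps 17.64.
So by rejecting in round 1, the client gets 17.64 next round, worth 0.8 × 17.64 = 14.112 now.
Offer 13 < 14.112, so the client rejects.

Reject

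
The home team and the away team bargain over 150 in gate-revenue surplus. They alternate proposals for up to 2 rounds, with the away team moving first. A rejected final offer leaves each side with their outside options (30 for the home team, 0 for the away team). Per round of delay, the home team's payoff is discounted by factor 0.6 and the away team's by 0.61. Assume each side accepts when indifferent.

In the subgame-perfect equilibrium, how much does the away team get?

60

Solve by backward induction from round 2.
Round 2 (the home team proposes): rejection yields 0 for the away team; the home team offers 0 and keeps 150.
Round 1 (the away team proposes): the home team can get 150 next round, worth 0.6 × 150 = 90 now. The away team offers 90 and keeps 150 − 90 = 60.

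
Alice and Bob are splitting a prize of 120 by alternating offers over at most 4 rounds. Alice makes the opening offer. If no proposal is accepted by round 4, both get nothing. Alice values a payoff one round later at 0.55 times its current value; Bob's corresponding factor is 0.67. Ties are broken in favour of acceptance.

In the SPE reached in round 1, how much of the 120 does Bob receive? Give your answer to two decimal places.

Round 4 (Bob proposes): rejection yields 0 for Alice; Bob offers 0 and keeps 120.
Round 3 (Alice proposes): Bob can get 120 next round, worth 0.67 × 120 = 80.4 now, so Alice offers 80.4, keeping 39.6.
Round 2 (Bob proposes): Alice can get 39.6 next round, worth 0.55 × 39.6 = 21.78 now; Bob offers that and keeps 98.22.
Round 1 (Alice proposes): Bob can get 98.22 next round, worth 0.67 × 98.22 = 65.8074 now. Alice offers 65.8074 and keeps 120 − 65.8074 = 54.1926.

65.81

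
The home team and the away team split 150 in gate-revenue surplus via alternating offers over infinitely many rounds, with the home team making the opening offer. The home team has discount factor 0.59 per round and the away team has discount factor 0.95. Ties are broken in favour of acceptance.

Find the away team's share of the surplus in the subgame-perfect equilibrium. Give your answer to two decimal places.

In a stationary SPE each proposer offers the other exactly their discounted continuation value.
If the home team keeps x when proposing and the away team keeps y when proposing, then x = 150 − 0.95y and y = 150 − 0.59x.
Solving: x = 150(1 − 0.95) / (1 − 0.59·0.95) = 7.5 / 0.4395 ≈ 17.0648.
The away team gets 150 − 17.0648 ≈ 132.9352.

132.94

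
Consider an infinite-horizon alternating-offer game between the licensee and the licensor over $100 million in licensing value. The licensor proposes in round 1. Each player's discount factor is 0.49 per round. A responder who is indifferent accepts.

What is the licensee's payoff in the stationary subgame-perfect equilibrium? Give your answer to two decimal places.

In a stationary SPE each proposer offers the other exactly their discounted continuation value.
If the licensor keeps x when proposing and the licensee keeps y when proposing, then x = 100 − 0.49y and y = 100 − 0.49x.
Solving: x = 100(1 − 0.49) / (1 − 0.49·0.49) = 51 / 0.7599 ≈ 67.1141.
The licensee gets 100 − 67.1141 ≈ 32.8859.

32.89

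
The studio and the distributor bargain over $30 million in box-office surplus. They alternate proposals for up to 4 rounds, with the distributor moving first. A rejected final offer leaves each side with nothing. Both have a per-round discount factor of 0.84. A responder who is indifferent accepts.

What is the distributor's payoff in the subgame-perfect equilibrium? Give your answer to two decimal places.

Round 4 (the studio proposes): rejection yields 0 for the distributor; the studio offers 0 and keeps 30.
Round 3 (the distributor proposes): the studio can get 30 next round, worth 0.84 × 30 = 25.2 now. The distributor offers 25.2 and keeps 30 − 25.2 = 4.8.
Round 2 (the studio proposes): the distributor can get 4.8 next round, worth 0.84 × 4.8 = 4.032 now. The studio offers 4.032 and keeps 30 − 4.032 = 25.968.
Round 1 (the distributor proposes): the studio can get 25.968 next round, worth 0.84 × 25.968 = 21.81312 now; the distributor offers that and keeps 8.18688.

8.19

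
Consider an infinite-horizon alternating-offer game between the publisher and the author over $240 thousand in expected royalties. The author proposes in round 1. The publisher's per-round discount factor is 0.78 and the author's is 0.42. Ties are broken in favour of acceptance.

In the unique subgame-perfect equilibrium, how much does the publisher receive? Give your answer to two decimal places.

When the author proposes, the publisher accepts any offer worth at least 0.78 times what the publisher would get by proposing next round; and vice versa.
This gives x = 240 − 0.78y and y = 240 − 0.42x, where x and y are each side's share when it proposes.
Hence (1 − 0.78·0.42)x = 240(1 − 0.78), i.e. 0.6724·x = 52.8.
x ≈ 78.5247; the publisher's share is 240 − x ≈ 161.4753.

161.48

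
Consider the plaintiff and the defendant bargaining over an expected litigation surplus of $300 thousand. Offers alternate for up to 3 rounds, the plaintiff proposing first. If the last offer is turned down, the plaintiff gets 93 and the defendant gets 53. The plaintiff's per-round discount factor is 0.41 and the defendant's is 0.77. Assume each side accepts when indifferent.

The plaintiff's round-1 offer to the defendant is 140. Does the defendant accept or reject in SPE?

Work out the defendant's continuation value if the offer is rejected.
Round 3 (the plaintiff proposes): the defendant gets 53 if talks fail, so the plaintiff offers 53 and keeps 247.
Round 2 (the defendant proposes): the plaintiff can get 247 next round, worth 0.41 × 247 = 101.27 now. The defendant offers 101.27 and keeps 300 − 101.27 = 198.73.
So by rejecting in round 1, the defendant gets 198.73 next round, worth 0.77 × 198.73 = 153.0221 now.
Offer 140 < 153.0221, so the defendant rejects.

Reject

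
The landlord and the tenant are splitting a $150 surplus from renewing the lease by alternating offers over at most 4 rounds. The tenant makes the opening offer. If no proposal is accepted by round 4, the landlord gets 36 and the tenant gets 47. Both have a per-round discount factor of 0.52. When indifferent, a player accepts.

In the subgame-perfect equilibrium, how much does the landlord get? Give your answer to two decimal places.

51.92

Round 4 (the landlord proposes): the tenant gets 47 if talks fail, so the landlord offers 47 and keeps 103.
Round 3 (the tenant proposes): the landlord can get 103 next round, worth 0.52 × 103 = 53.56 now; the tenant offers that and keeps 96.44.
Round 2 (the landlord proposes): the tenant can get 96.44 next round, worth 0.52 × 96.44 = 50.1488 now. The landlord offers 50.1488 and keeps 150 − 50.1488 = 99.8512.
Round 1 (the tenant proposes): the landlord can get 99.8512 next round, worth 0.52 × 99.8512 = 51.922624 now. The tenant offers 51.922624 and keeps 150 − 51.922624 = 98.077376.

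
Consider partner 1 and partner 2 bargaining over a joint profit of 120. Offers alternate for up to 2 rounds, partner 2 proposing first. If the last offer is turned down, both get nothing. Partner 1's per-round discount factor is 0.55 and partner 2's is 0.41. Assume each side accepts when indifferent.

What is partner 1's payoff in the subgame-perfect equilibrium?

66

Round 2 (partner 1 proposes): rejection yields 0 for partner 2; partner 1 offers 0 and keeps 120.
Round 1 (partner 2 proposes): partner 1 can get 120 next round, worth 0.55 × 120 = 66 now, so partner 2 offers 66, keeping 54.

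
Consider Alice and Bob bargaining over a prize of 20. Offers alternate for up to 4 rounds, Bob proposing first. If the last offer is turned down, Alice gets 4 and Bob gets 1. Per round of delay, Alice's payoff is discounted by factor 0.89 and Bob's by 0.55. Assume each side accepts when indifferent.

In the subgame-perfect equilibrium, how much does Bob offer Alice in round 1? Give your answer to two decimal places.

Round 4 (Alice proposes): Bob gets 1 if talks fail, so Alice offers 1 and keeps 19.
Round 3 (Bob proposes): Alice can get 19 next round, worth 0.89 × 19 = 16.91 now. Bob offers 16.91 and keeps 20 − 16.91 = 3.09.
Round 2 (Alice proposes): Bob can get 3.09 next round, worth 0.55 × 3.09 = 1.6995 now, so Alice offers 1.6995, keeping 18.3005.
Round 1 (Bob proposes): Alice can get 18.3005 next round, worth 0.89 × 18.3005 = 16.287445 now, so Bob offers 16.287445, keeping 3.712555.

16.29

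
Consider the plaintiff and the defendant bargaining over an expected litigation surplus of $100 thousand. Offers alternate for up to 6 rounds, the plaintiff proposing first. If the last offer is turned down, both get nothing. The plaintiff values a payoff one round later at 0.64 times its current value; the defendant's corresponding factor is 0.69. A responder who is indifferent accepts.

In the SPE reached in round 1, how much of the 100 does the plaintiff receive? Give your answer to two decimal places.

50.73

Round 6 (the defendant proposes): rejection yields 0 for the plaintiff; the defendant offers 0 and keeps 100.
Round 5 (the plaintiff proposes): the defendant can get 100 next round, worth 0.69 × 100 = 69 now, so the plaintiff offers 69, keeping 31.
Round 4 (the defendant proposes): the plaintiff can get 31 next round, worth 0.64 × 31 = 19.84 now, so the defendant offers 19.84, keeping 80.16.
Round 3 (the plaintiff proposes): the defendant can get 80.16 next round, worth 0.69 × 80.16 = 55.3104 now. The plaintiff offers 55.3104 and keeps 100 − 55.3104 = 44.6896.
Round 2 (the defendant proposes): the plaintiff can get 44.6896 next round, worth 0.64 × 44.6896 = 28.601344 now; the defendant offers that and keeps 71.398656.
Round 1 (the plaintiff proposes): the defendant can get 71.398656 next round, worth 0.69 × 71.398656 = 49.26507264 now; the plaintiff offers that and keeps 50.73492736.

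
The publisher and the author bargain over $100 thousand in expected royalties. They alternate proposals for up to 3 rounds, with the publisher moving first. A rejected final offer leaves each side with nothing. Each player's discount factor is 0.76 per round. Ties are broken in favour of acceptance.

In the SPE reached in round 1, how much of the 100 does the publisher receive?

Round 3 (the publisher proposes): rejection yields 0 for the author; the publisher offers 0 and keeps 100.
Round 2 (the author proposes): the publisher can get 100 next round, worth 0.76 × 100 = 76 now, so the author offers 76, keeping 24.
Round 1 (the publisher proposes): the author can get 24 next round, worth 0.76 × 24 = 18.24 now; the publisher offers that and keeps 81.76.

81.76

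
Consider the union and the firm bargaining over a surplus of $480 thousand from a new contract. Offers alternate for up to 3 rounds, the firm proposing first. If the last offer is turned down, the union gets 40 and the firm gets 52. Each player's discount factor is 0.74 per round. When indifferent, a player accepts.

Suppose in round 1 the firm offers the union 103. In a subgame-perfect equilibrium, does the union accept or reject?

Reject

Work out the union's continuation value if the offer is rejected.
Round 3 (the firm proposes): the union gets 40 if talks fail, so the firm offers 40 and keeps 440.
Round 2 (the union proposes): the firm can get 440 next round, worth 0.74 × 440 = 325.6 now; the union offers that and keeps 154.4.
So by rejecting in round 1, the union gets 154.4 next round, worth 0.74 × 154.4 = 114.256 now.
Offer 103 < 114.256, so the union rejects.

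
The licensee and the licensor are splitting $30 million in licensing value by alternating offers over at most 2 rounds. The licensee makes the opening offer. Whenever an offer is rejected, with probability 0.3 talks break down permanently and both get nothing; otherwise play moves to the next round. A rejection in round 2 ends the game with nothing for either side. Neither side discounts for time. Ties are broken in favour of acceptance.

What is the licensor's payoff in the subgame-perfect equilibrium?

21

By backward induction:
Round 2 (the licensor proposes): rejection yields 0 for the licensee; the licensor offers 0 and keeps 30.
Round 1 (the licensee proposes): rejecting gives the licensor an expected 0.7 × 30 = 21. The licensee offers 21 and keeps 30 − 21 = 9.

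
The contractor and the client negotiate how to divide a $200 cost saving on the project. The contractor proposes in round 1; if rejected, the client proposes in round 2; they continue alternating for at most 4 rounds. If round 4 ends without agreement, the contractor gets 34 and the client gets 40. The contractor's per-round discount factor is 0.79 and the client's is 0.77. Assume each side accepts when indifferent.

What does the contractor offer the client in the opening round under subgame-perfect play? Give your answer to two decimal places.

110.09

Round 4 (the client proposes): the contractor gets 34 if talks fail, so the client offers 34 and keeps 166.
Round 3 (the contractor proposes): the client can get 166 next round, worth 0.77 × 166 = 127.82 now; the contractor offers that and keeps 72.18.
Round 2 (the client proposes): the contractor can get 72.18 next round, worth 0.79 × 72.18 = 57.0222 now, so the client offers 57.0222, keeping 142.9778.
Round 1 (the contractor proposes): the client can get 142.9778 next round, worth 0.77 × 142.9778 = 110.092906 now. The contractor offers 110.092906 and keeps 200 − 110.092906 = 89.907094.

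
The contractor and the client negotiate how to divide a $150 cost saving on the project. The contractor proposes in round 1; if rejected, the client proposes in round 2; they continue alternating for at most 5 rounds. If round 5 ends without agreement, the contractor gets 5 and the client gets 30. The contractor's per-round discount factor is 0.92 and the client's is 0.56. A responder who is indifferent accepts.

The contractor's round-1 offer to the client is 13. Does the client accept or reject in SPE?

Round 5 (the contractor proposes): the client gets 30 if talks fail, so the contractor offers 30 and keeps 120.
Round 4 (the client proposes): the contractor can get 120 next round, worth 0.92 × 120 = 110.4 now, so the client offers 110.4, keeping 39.6.
Round 3 (the contractor proposes): the client can get 39.6 next round, worth 0.56 × 39.6 = 22.176 now, so the contractor offers 22.176, keeping 127.824.
Round 2 (the client proposes): the contractor can get 127.824 next round, worth 0.92 × 127.824 = 117.59808 now; the client offers that and keeps 32.40192.
So by rejecting in round 1, the client gets 32.40192 next round, worth 0.56 × 32.40192 = 18.1450752 now.
Offer 13 < 18.1450752, so the client rejects.

Reject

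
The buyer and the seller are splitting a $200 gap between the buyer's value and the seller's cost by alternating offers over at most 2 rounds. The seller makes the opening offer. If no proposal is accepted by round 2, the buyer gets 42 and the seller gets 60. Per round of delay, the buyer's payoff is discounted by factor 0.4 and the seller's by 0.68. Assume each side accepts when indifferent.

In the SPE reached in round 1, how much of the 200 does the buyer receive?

Solve by backward induction from round 2.
Round 2 (the buyer proposes): the seller gets 60 if talks fail, so the buyer offers 60 and keeps 140.
Round 1 (the seller proposes): the buyer can get 140 next round, worth 0.4 × 140 = 56 now. The seller offers 56 and keeps 200 − 56 = 144.

56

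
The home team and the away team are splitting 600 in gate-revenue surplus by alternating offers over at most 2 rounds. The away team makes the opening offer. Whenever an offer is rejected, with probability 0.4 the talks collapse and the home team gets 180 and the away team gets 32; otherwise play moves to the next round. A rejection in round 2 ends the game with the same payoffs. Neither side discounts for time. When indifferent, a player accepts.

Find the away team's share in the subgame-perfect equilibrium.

187.2

Round 2 (the home team proposes): the away team gets 32 if talks fail, so the home team offers 32 and keeps 568.
Round 1 (the away team proposes): rejecting gives the home team an expected 0.6 × 568 + 0.4 × 180 = 412.8, so the away team offers 412.8, keeping 187.2.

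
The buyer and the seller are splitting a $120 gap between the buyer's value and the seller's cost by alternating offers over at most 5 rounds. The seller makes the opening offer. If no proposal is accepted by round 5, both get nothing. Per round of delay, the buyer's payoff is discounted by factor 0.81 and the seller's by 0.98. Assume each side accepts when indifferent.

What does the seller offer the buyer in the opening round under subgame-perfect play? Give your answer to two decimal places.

Work backward from the last round.
Round 5 (the seller proposes): rejection yields 0 for the buyer; the seller offers 0 and keeps 120.
Round 4 (the buyer proposes): the seller can get 120 next round, worth 0.98 × 120 = 117.6 now, so the buyer offers 117.6, keeping 2.4.
Round 3 (the seller proposes): the buyer can get 2.4 next round, worth 0.81 × 2.4 = 1.944 now. The seller offers 1.944 and keeps 120 − 1.944 = 118.056.
Round 2 (the buyer proposes): the seller can get 118.056 next round, worth 0.98 × 118.056 = 115.69488 now. The buyer offers 115.69488 and keeps 120 − 115.69488 = 4.30512.
Round 1 (the seller proposes): the buyer can get 4.30512 next round, worth 0.81 × 4.30512 = 3.4871472 now, so the seller offers 3.4871472, keeping 116.5128528.

3.49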